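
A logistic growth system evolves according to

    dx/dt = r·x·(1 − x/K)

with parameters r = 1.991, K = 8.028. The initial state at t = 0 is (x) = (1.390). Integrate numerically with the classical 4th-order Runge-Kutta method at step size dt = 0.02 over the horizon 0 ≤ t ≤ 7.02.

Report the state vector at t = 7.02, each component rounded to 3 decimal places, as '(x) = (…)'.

t=0.000: state=(1.390)
step 1 (dt=0.02): k1=(2.288), k2=(2.318), k3=(2.318), k4=(2.348); state += dt/6·(k1+2k2+2k3+k4)
t=0.020: state=(1.436)
t=0.040: state=(1.484)
t=0.060: state=(1.533)
continuing one RK4 step at a time; state shown every 25 steps (Δt=0.5):
t=0.500: state=(2.904)
t=1.000: state=(4.859)
t=1.500: state=(6.469)
t=2.000: state=(7.372)
t=2.500: state=(7.772)
t=3.000: state=(7.932)
t=3.500: state=(7.992)
t=4.000: state=(8.015)
t=4.500: state=(8.023)
t=5.000: state=(8.026)
t=5.500: state=(8.027)
t=6.000: state=(8.028)
t=6.500: state=(8.028)
t=7.000: state=(8.028)
t=7.020: state=(8.028)

(x) = (8.028)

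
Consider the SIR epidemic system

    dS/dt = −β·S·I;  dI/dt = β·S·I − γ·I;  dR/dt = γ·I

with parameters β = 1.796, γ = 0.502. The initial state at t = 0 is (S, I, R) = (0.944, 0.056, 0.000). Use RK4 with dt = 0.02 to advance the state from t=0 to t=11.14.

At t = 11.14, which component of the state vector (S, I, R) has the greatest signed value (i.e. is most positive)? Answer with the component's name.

largest component: R

t=0.000: state=(0.944, 0.056, 0.000)
step 1 (dt=0.02): k1=(-0.095, 0.067, 0.028), k2=(-0.096, 0.068, 0.028), k3=(-0.096, 0.068, 0.028), k4=(-0.097, 0.068, 0.029); state += dt/6·(k1+2k2+2k3+k4)
t=0.020: state=(0.942, 0.057, 0.001)
t=0.040: state=(0.940, 0.059, 0.001)
t=0.060: state=(0.938, 0.060, 0.002)
continuing one RK4 step at a time; state shown every 25 steps (Δt=0.5):
t=0.500: state=(0.882, 0.099, 0.019)
t=1.000: state=(0.785, 0.163, 0.052)
t=1.500: state=(0.654, 0.243, 0.102)
t=2.000: state=(0.508, 0.319, 0.173)
t=2.500: state=(0.372, 0.368, 0.260)
t=3.000: state=(0.265, 0.380, 0.355)
t=3.500: state=(0.190, 0.362, 0.448)
t=4.000: state=(0.139, 0.326, 0.535)
t=4.500: state=(0.106, 0.283, 0.611)
t=5.000: state=(0.084, 0.239, 0.677)
t=5.500: state=(0.069, 0.199, 0.732)
t=6.000: state=(0.059, 0.164, 0.777)
t=6.500: state=(0.051, 0.134, 0.815)
t=7.000: state=(0.046, 0.109, 0.845)
t=7.500: state=(0.042, 0.088, 0.870)
t=8.000: state=(0.039, 0.071, 0.890)
t=8.500: state=(0.037, 0.057, 0.906)
t=9.000: state=(0.035, 0.046, 0.919)
t=9.500: state=(0.034, 0.037, 0.929)
t=10.000: state=(0.033, 0.030, 0.937)
t=10.500: state=(0.032, 0.024, 0.944)
t=11.000: state=(0.032, 0.019, 0.949)
t=11.140: state=(0.031, 0.018, 0.951)
compare at T: S=0.031, I=0.018, R=0.951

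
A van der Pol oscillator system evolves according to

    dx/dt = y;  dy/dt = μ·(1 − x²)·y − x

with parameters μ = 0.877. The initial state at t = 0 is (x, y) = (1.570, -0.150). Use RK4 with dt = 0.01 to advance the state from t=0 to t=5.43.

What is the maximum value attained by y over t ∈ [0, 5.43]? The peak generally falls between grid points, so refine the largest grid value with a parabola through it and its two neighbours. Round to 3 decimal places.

t=0.000: state=(1.570, -0.150)
step 1 (dt=0.01): k1=(-0.150, -1.377), k2=(-0.157, -1.368), k3=(-0.157, -1.368), k4=(-0.164, -1.359); state += dt/6·(k1+2k2+2k3+k4)
t=0.010: state=(1.568, -0.164)
t=0.020: state=(1.567, -0.177)
t=0.030: state=(1.565, -0.190)
continuing one RK4 step at a time; state shown every 20 steps (Δt=0.2):
t=0.200: state=(1.515, -0.392)
t=0.400: state=(1.416, -0.587)
t=0.600: state=(1.281, -0.760)
t=0.800: state=(1.112, -0.936)
t=1.000: state=(0.906, -1.134)
t=1.200: state=(0.655, -1.376)
t=1.400: state=(0.351, -1.674)
t=1.600: state=(-0.018, -2.020)
t=1.800: state=(-0.454, -2.329)
t=2.000: state=(-0.934, -2.401)
t=2.200: state=(-1.384, -2.025)
t=2.400: state=(-1.719, -1.296)
t=2.600: state=(-1.903, -0.564)
t=2.800: state=(-1.959, -0.041)
t=3.000: state=(-1.932, 0.284)
t=3.200: state=(-1.854, 0.485)
t=3.400: state=(-1.742, 0.626)
t=3.600: state=(-1.605, 0.745)
t=3.800: state=(-1.444, 0.863)
t=4.000: state=(-1.259, 0.999)
t=4.200: state=(-1.043, 1.167)
t=4.400: state=(-0.788, 1.386)
t=4.600: state=(-0.484, 1.671)
t=4.800: state=(-0.115, 2.023)
t=5.000: state=(0.326, 2.379)
t=5.200: state=(0.824, 2.548)
t=5.400: state=(1.314, 2.263)
t=5.430: state=(1.381, 2.175)
largest grid value and its neighbours: y(5.180)=2.54805, y(5.190)=2.54874, y(5.200)=2.54827
parabola through these three points peaks at t≈5.191 with y≈2.54875

max y = 2.549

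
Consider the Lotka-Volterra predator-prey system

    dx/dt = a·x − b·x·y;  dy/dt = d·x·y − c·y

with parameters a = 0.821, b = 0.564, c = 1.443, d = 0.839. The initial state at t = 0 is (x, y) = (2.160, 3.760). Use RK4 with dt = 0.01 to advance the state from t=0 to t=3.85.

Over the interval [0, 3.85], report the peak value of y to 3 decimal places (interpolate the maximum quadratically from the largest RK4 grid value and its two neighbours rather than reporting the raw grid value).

t=0.000: state=(2.160, 3.760)
step 1 (dt=0.01): k1=(-2.807, 1.388), k2=(-2.797, 1.347), k3=(-2.797, 1.347), k4=(-2.787, 1.305); state += dt/6·(k1+2k2+2k3+k4)
t=0.010: state=(2.132, 3.773)
t=0.020: state=(2.104, 3.786)
t=0.030: state=(2.077, 3.798)
continuing one RK4 step at a time; state shown every 20 steps (Δt=0.2):
t=0.200: state=(1.650, 3.872)
t=0.400: state=(1.266, 3.699)
t=0.600: state=(1.001, 3.348)
t=0.800: state=(0.828, 2.921)
t=1.000: state=(0.719, 2.491)
t=1.200: state=(0.655, 2.093)
t=1.400: state=(0.622, 1.745)
t=1.600: state=(0.612, 1.450)
t=1.800: state=(0.622, 1.205)
t=2.000: state=(0.647, 1.004)
t=2.200: state=(0.687, 0.841)
t=2.400: state=(0.742, 0.710)
t=2.600: state=(0.812, 0.606)
t=2.800: state=(0.898, 0.524)
t=3.000: state=(1.001, 0.461)
t=3.200: state=(1.124, 0.412)
t=3.400: state=(1.267, 0.378)
t=3.600: state=(1.432, 0.355)
t=3.800: state=(1.623, 0.343)
t=3.850: state=(1.675, 0.342)
largest grid value and its neighbours: y(0.160)=3.87562, y(0.170)=3.87597, y(0.180)=3.87556
parabola through these three points peaks at t≈0.170 with y≈3.87597

max y = 3.876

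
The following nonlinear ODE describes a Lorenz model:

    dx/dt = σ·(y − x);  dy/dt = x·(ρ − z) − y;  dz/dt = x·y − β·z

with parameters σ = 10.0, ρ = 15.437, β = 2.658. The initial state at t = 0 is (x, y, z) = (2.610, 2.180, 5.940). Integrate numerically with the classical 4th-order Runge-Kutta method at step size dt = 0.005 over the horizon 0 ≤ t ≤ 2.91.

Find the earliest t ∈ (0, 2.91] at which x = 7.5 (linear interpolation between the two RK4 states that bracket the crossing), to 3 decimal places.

t=0.000: state=(2.610, 2.180, 5.940)
step 1 (dt=0.005): k1=(-4.300, 22.607, -10.099), k2=(-3.627, 22.514, -9.908), k3=(-3.646, 22.529, -9.906), k4=(-2.991, 22.450, -9.715); state += dt/6·(k1+2k2+2k3+k4)
t=0.005: state=(2.592, 2.293, 5.890)
t=0.010: state=(2.580, 2.405, 5.843)
t=0.015: state=(2.574, 2.516, 5.797)
continuing one RK4 step at a time; state shown every 20 steps (Δt=0.1):
t=0.100: state=(3.187, 4.563, 5.385)
t=0.200: state=(5.227, 7.915, 6.439)
t=0.270: state=(7.360, 10.659, 9.133)
next step: t=0.275: state=(7.526, 10.834, 9.410) — x has crossed 7.5
linear interpolation between t=0.270 (7.36040) and t=0.275 (7.52560) → t≈0.274

t = 0.274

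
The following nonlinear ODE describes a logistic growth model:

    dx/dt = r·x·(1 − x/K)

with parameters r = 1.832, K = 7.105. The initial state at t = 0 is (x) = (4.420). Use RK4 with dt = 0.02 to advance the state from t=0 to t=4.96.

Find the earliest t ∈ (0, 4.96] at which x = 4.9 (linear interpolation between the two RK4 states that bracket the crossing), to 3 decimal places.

t=0.000: state=(4.420)
step 1 (dt=0.02): k1=(3.060), k2=(3.046), k3=(3.046), k4=(3.032); state += dt/6·(k1+2k2+2k3+k4)
t=0.020: state=(4.481)
t=0.040: state=(4.541)
t=0.060: state=(4.601)
t=0.160: state=(4.889)
next step: t=0.180: state=(4.945) — x has crossed 4.9
linear interpolation between t=0.160 (4.88945) and t=0.180 (4.94493) → t≈0.164

t = 0.164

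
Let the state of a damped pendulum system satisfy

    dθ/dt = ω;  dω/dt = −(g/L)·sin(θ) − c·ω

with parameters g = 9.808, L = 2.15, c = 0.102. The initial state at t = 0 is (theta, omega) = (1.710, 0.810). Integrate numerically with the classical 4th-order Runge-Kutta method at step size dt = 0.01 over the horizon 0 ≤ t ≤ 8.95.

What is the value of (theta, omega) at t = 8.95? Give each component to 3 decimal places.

t=0.000: state=(1.710, 0.810)
step 1 (dt=0.01): k1=(0.810, -4.600), k2=(0.787, -4.595), k3=(0.787, -4.595), k4=(0.764, -4.591); state += dt/6·(k1+2k2+2k3+k4)
t=0.010: state=(1.718, 0.764)
t=0.020: state=(1.725, 0.718)
t=0.030: state=(1.732, 0.672)
continuing one RK4 step at a time; state shown every 50 steps (Δt=0.5):
t=0.500: state=(1.554, -1.424)
t=1.000: state=(0.350, -3.134)
t=1.500: state=(-1.090, -2.148)
t=2.000: state=(-1.596, 0.139)
t=2.500: state=(-0.974, 2.275)
t=3.000: state=(0.409, 2.764)
t=3.500: state=(1.363, 0.860)
t=4.000: state=(1.229, -1.366)
t=4.500: state=(0.129, -2.711)
t=5.000: state=(-1.031, -1.557)
t=5.500: state=(-1.269, 0.618)
t=6.000: state=(-0.480, 2.342)
t=6.500: state=(0.701, 1.948)
t=7.000: state=(1.199, -0.041)
t=7.500: state=(0.680, -1.907)
t=8.000: state=(-0.422, -2.091)
t=8.500: state=(-1.080, -0.381)
t=8.950: state=(-0.849, 1.351)

(theta, omega) = (-0.849, 1.351)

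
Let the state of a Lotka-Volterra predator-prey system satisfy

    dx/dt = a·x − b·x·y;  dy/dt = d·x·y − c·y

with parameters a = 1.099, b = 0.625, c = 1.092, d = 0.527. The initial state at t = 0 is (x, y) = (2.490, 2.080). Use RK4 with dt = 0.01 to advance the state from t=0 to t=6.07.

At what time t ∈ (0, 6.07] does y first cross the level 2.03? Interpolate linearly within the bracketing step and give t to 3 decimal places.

t = 1.527

t=0.000: state=(2.490, 2.080)
step 1 (dt=0.01): k1=(-0.500, 0.458), k2=(-0.504, 0.456), k3=(-0.504, 0.456), k4=(-0.507, 0.454); state += dt/6·(k1+2k2+2k3+k4)
t=0.010: state=(2.485, 2.085)
t=0.020: state=(2.480, 2.089)
t=0.030: state=(2.475, 2.094)
continuing one RK4 step at a time; state shown every 20 steps (Δt=0.2):
t=0.200: state=(2.379, 2.161)
t=0.400: state=(2.254, 2.218)
t=0.600: state=(2.124, 2.245)
t=0.800: state=(1.998, 2.243)
t=1.000: state=(1.884, 2.211)
t=1.200: state=(1.786, 2.156)
t=1.400: state=(1.707, 2.083)
t=1.520: state=(1.669, 2.033)
next step: t=1.530: state=(1.666, 2.029) — y has crossed 2.03
linear interpolation between t=1.520 (2.03314) and t=1.530 (2.02880) → t≈1.527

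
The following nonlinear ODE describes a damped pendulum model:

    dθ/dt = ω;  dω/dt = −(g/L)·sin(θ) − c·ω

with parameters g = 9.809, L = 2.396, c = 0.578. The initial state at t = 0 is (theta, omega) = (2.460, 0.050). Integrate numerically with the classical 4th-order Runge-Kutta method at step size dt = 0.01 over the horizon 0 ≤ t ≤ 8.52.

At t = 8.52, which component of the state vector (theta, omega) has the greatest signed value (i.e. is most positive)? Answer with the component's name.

t=0.000: state=(2.460, 0.050)
step 1 (dt=0.01): k1=(0.050, -2.608), k2=(0.037, -2.600), k3=(0.037, -2.600), k4=(0.024, -2.592); state += dt/6·(k1+2k2+2k3+k4)
t=0.010: state=(2.460, 0.024)
t=0.020: state=(2.460, -0.002)
t=0.030: state=(2.460, -0.028)
continuing one RK4 step at a time; state shown every 50 steps (Δt=0.5):
t=0.500: state=(2.173, -1.208)
t=1.000: state=(1.218, -2.593)
t=1.500: state=(-0.205, -2.687)
t=2.000: state=(-1.118, -0.824)
t=2.500: state=(-1.047, 1.010)
t=3.000: state=(-0.273, 1.840)
t=3.500: state=(0.514, 1.081)
t=4.000: state=(0.706, -0.297)
t=4.500: state=(0.312, -1.122)
t=5.000: state=(-0.229, -0.871)
t=5.500: state=(-0.451, 0.011)
t=6.000: state=(-0.259, 0.663)
t=6.500: state=(0.093, 0.625)
t=7.000: state=(0.281, 0.091)
t=7.500: state=(0.195, -0.382)
t=8.000: state=(-0.027, -0.429)
t=8.500: state=(-0.172, -0.115)
t=8.520: state=(-0.174, -0.100)
compare at T: theta=-0.174, omega=-0.100

largest component: omega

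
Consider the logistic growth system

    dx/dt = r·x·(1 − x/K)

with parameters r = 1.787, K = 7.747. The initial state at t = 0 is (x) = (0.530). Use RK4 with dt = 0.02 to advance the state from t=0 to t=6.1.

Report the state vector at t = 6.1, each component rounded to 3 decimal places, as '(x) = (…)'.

t=0.000: state=(0.530)
step 1 (dt=0.02): k1=(0.882), k2=(0.896), k3=(0.896), k4=(0.910); state += dt/6·(k1+2k2+2k3+k4)
t=0.020: state=(0.548)
t=0.040: state=(0.566)
t=0.060: state=(0.585)
continuing one RK4 step at a time; state shown every 10 steps (Δt=0.2):
t=0.200: state=(0.736)
t=0.400: state=(1.011)
t=0.600: state=(1.369)
t=0.800: state=(1.819)
t=1.000: state=(2.362)
t=1.200: state=(2.985)
t=1.400: state=(3.662)
t=1.600: state=(4.351)
t=1.800: state=(5.011)
t=2.000: state=(5.606)
t=2.200: state=(6.114)
t=2.400: state=(6.527)
t=2.600: state=(6.852)
t=2.800: state=(7.098)
t=3.000: state=(7.281)
t=3.200: state=(7.415)
t=3.400: state=(7.512)
t=3.600: state=(7.581)
t=3.800: state=(7.630)
t=4.000: state=(7.665)
t=4.200: state=(7.689)
t=4.400: state=(7.707)
t=4.600: state=(7.719)
t=4.800: state=(7.727)
t=5.000: state=(7.733)
t=5.200: state=(7.737)
t=5.400: state=(7.740)
t=5.600: state=(7.742)
t=5.800: state=(7.744)
t=6.000: state=(7.745)
t=6.100: state=(7.745)

(x) = (7.745)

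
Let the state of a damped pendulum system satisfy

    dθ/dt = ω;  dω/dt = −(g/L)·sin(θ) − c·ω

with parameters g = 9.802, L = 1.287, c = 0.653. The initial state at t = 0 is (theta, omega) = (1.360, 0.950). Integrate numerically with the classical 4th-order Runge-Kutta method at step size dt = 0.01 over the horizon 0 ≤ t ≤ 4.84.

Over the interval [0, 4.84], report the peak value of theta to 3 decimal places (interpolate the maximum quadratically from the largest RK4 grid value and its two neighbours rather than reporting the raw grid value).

t=0.000: state=(1.360, 0.950)
step 1 (dt=0.01): k1=(0.950, -8.068), k2=(0.910, -8.049), k3=(0.910, -8.049), k4=(0.870, -8.030); state += dt/6·(k1+2k2+2k3+k4)
t=0.010: state=(1.369, 0.870)
t=0.020: state=(1.377, 0.789)
t=0.030: state=(1.385, 0.710)
continuing one RK4 step at a time; state shown every 20 steps (Δt=0.2):
t=0.200: state=(1.394, -0.574)
t=0.400: state=(1.145, -1.872)
t=0.600: state=(0.672, -2.767)
t=0.800: state=(0.087, -2.945)
t=1.000: state=(-0.450, -2.306)
t=1.200: state=(-0.802, -1.165)
t=1.400: state=(-0.910, 0.076)
t=1.600: state=(-0.783, 1.151)
t=1.800: state=(-0.474, 1.856)
t=2.000: state=(-0.078, 2.013)
t=2.200: state=(0.292, 1.599)
t=2.400: state=(0.537, 0.809)
t=2.600: state=(0.609, -0.083)
t=2.800: state=(0.512, -0.846)
t=3.000: state=(0.291, -1.306)
t=3.200: state=(0.017, -1.362)
t=3.400: state=(-0.228, -1.034)
t=3.600: state=(-0.380, -0.465)
t=3.800: state=(-0.410, 0.156)
t=4.000: state=(-0.326, 0.660)
t=4.200: state=(-0.162, 0.928)
t=4.400: state=(0.026, 0.908)
t=4.600: state=(0.184, 0.638)
t=4.800: state=(0.272, 0.226)
t=4.840: state=(0.279, 0.139)
largest grid value and its neighbours: theta(0.110)=1.41661, theta(0.120)=1.41711, theta(0.130)=1.41686
parabola through these three points peaks at t≈0.122 with theta≈1.41712

max theta = 1.417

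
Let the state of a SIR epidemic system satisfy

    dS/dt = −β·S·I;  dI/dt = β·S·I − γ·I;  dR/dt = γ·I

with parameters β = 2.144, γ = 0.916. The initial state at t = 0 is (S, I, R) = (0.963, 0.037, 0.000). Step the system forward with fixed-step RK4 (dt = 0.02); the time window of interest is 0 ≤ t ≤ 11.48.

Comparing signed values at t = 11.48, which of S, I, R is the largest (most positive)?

largest component: R

t=0.000: state=(0.963, 0.037, 0.000)
step 1 (dt=0.02): k1=(-0.076, 0.043, 0.034), k2=(-0.077, 0.043, 0.034), k3=(-0.077, 0.043, 0.034), k4=(-0.078, 0.043, 0.035); state += dt/6·(k1+2k2+2k3+k4)
t=0.020: state=(0.961, 0.038, 0.001)
t=0.040: state=(0.960, 0.039, 0.001)
t=0.060: state=(0.958, 0.040, 0.002)
continuing one RK4 step at a time; state shown every 25 steps (Δt=0.5):
t=0.500: state=(0.913, 0.064, 0.023)
t=1.000: state=(0.835, 0.104, 0.061)
t=1.500: state=(0.729, 0.152, 0.119)
t=2.000: state=(0.604, 0.197, 0.200)
t=2.500: state=(0.481, 0.222, 0.297)
t=3.000: state=(0.378, 0.222, 0.399)
t=3.500: state=(0.301, 0.202, 0.497)
t=4.000: state=(0.246, 0.171, 0.583)
t=4.500: state=(0.209, 0.138, 0.654)
t=5.000: state=(0.183, 0.107, 0.710)
t=5.500: state=(0.165, 0.082, 0.753)
t=6.000: state=(0.153, 0.061, 0.785)
t=6.500: state=(0.145, 0.046, 0.810)
t=7.000: state=(0.139, 0.034, 0.828)
t=7.500: state=(0.135, 0.025, 0.841)
t=8.000: state=(0.132, 0.018, 0.851)
t=8.500: state=(0.129, 0.013, 0.858)
t=9.000: state=(0.128, 0.009, 0.863)
t=9.500: state=(0.127, 0.007, 0.866)
t=10.000: state=(0.126, 0.005, 0.869)
t=10.500: state=(0.125, 0.004, 0.871)
t=11.000: state=(0.125, 0.003, 0.872)
t=11.480: state=(0.125, 0.002, 0.873)
compare at T: S=0.125, I=0.002, R=0.873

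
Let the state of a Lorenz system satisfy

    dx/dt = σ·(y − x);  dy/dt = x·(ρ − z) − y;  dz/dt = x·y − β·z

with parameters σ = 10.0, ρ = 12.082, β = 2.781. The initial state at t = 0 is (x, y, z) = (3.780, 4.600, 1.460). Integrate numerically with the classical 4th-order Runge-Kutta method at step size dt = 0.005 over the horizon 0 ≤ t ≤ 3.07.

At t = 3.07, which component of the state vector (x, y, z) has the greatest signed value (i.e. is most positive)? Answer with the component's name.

t=0.000: state=(3.780, 4.600, 1.460)
step 1 (dt=0.005): k1=(8.200, 35.551, 13.328), k2=(8.884, 35.553, 13.667), k3=(8.867, 35.568, 13.673), k4=(9.535, 35.583, 14.022); state += dt/6·(k1+2k2+2k3+k4)
t=0.005: state=(3.824, 4.778, 1.528)
t=0.010: state=(3.875, 4.956, 1.600)
t=0.015: state=(3.932, 5.135, 1.676)
continuing one RK4 step at a time; state shown every 20 steps (Δt=0.1):
t=0.100: state=(5.649, 8.325, 3.777)
t=0.200: state=(8.589, 11.352, 9.267)
t=0.300: state=(9.960, 9.415, 16.108)
t=0.400: state=(7.590, 4.022, 17.418)
t=0.500: state=(4.188, 1.380, 14.435)
t=0.600: state=(2.215, 1.003, 11.222)
t=0.700: state=(1.533, 1.271, 8.670)
t=0.800: state=(1.543, 1.782, 6.763)
t=0.900: state=(1.977, 2.611, 5.455)
t=1.000: state=(2.839, 3.952, 4.819)
t=1.100: state=(4.249, 5.967, 5.194)
t=1.200: state=(6.219, 8.347, 7.275)
t=1.300: state=(8.108, 9.466, 11.328)
t=1.400: state=(8.395, 7.504, 14.981)
t=1.500: state=(6.644, 4.383, 15.237)
t=1.600: state=(4.531, 2.773, 13.189)
t=1.700: state=(3.281, 2.525, 10.839)
t=1.800: state=(2.930, 2.935, 8.922)
t=1.900: state=(3.220, 3.775, 7.643)
t=2.000: state=(4.015, 5.040, 7.177)
t=2.100: state=(5.234, 6.609, 7.810)
t=2.200: state=(6.613, 7.876, 9.748)
t=2.300: state=(7.470, 7.787, 12.354)
t=2.400: state=(7.132, 6.194, 13.901)
t=2.500: state=(5.881, 4.499, 13.530)
t=2.600: state=(4.659, 3.685, 12.068)
t=2.700: state=(4.004, 3.666, 10.486)
t=2.800: state=(3.950, 4.160, 9.275)
t=2.900: state=(4.381, 5.012, 8.682)
t=3.000: state=(5.162, 6.058, 8.892)
t=3.070: state=(5.805, 6.716, 9.562)
compare at T: x=5.805, y=6.716, z=9.562

largest component: z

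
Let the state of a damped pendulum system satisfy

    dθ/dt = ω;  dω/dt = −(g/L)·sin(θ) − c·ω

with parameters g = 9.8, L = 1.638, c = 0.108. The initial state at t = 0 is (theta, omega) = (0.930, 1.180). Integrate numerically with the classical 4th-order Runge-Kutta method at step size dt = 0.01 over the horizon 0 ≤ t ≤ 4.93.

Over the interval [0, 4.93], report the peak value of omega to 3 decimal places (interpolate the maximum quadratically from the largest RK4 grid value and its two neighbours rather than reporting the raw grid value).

t=0.000: state=(0.930, 1.180)
step 1 (dt=0.01): k1=(1.180, -4.923), k2=(1.155, -4.942), k3=(1.155, -4.941), k4=(1.131, -4.959); state += dt/6·(k1+2k2+2k3+k4)
t=0.010: state=(0.942, 1.131)
t=0.020: state=(0.953, 1.081)
t=0.030: state=(0.963, 1.031)
continuing one RK4 step at a time; state shown every 20 steps (Δt=0.2):
t=0.200: state=(1.064, 0.150)
t=0.400: state=(0.990, -0.876)
t=0.600: state=(0.723, -1.760)
t=0.800: state=(0.309, -2.311)
t=1.000: state=(-0.166, -2.344)
t=1.200: state=(-0.593, -1.849)
t=1.400: state=(-0.883, -1.003)
t=1.600: state=(-0.986, -0.019)
t=1.800: state=(-0.891, 0.947)
t=2.000: state=(-0.618, 1.746)
t=2.200: state=(-0.216, 2.192)
t=2.400: state=(0.226, 2.138)
t=2.600: state=(0.607, 1.606)
t=2.800: state=(0.848, 0.774)
t=3.000: state=(0.909, -0.165)
t=3.200: state=(0.785, -1.060)
t=3.400: state=(0.499, -1.754)
t=3.600: state=(0.109, -2.073)
t=3.800: state=(-0.298, -1.914)
t=4.000: state=(-0.629, -1.335)
t=4.200: state=(-0.816, -0.513)
t=4.400: state=(-0.829, 0.378)
t=4.600: state=(-0.670, 1.187)
t=4.800: state=(-0.370, 1.757)
t=4.930: state=(-0.129, 1.924)
largest grid value and its neighbours: omega(2.270)=2.23344, omega(2.280)=2.23400, omega(2.290)=2.23323
parabola through these three points peaks at t≈2.279 with omega≈2.23401

max omega = 2.234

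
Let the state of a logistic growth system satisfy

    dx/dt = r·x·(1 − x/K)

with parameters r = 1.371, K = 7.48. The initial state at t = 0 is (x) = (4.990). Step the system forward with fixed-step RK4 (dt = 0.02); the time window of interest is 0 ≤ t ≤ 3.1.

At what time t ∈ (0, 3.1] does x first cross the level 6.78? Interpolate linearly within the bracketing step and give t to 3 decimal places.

t=0.000: state=(4.990)
step 1 (dt=0.02): k1=(2.277), k2=(2.267), k3=(2.267), k4=(2.256); state += dt/6·(k1+2k2+2k3+k4)
t=0.020: state=(5.035)
t=0.040: state=(5.080)
t=0.060: state=(5.125)
continuing one RK4 step at a time; state shown every 10 steps (Δt=0.2):
t=0.200: state=(5.423)
t=0.400: state=(5.806)
t=0.600: state=(6.135)
t=0.800: state=(6.412)
t=1.000: state=(6.639)
t=1.140: state=(6.772)
next step: t=1.160: state=(6.789) — x has crossed 6.78
linear interpolation between t=1.140 (6.77199) and t=1.160 (6.78937) → t≈1.149

t = 1.149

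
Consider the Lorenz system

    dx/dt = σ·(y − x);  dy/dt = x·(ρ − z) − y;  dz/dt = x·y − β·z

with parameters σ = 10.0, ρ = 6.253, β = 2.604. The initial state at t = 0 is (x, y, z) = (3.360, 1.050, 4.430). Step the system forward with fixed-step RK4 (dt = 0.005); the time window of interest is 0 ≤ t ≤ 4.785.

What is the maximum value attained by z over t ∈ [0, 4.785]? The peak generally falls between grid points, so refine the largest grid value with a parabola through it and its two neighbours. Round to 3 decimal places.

t=0.000: state=(3.360, 1.050, 4.430)
step 1 (dt=0.005): k1=(-23.100, 5.075, -8.008), k2=(-22.396, 5.023, -7.974), k3=(-22.415, 5.027, -7.973), k4=(-21.728, 4.975, -7.940); state += dt/6·(k1+2k2+2k3+k4)
t=0.005: state=(3.248, 1.075, 4.390)
t=0.010: state=(3.143, 1.100, 4.351)
t=0.015: state=(3.044, 1.124, 4.311)
continuing one RK4 step at a time; state shown every 40 steps (Δt=0.2):
t=0.200: state=(1.833, 1.855, 3.129)
t=0.400: state=(2.363, 2.804, 2.615)
t=0.600: state=(3.472, 4.105, 3.171)
t=0.800: state=(4.608, 5.006, 4.914)
t=1.000: state=(4.727, 4.445, 6.517)
t=1.200: state=(3.841, 3.361, 6.434)
t=1.400: state=(3.133, 2.932, 5.456)
t=1.600: state=(3.018, 3.087, 4.647)
t=1.800: state=(3.329, 3.549, 4.401)
t=2.000: state=(3.796, 4.013, 4.749)
t=2.200: state=(4.083, 4.133, 5.376)
t=2.400: state=(3.990, 3.865, 5.732)
t=2.600: state=(3.693, 3.549, 5.605)
t=2.800: state=(3.489, 3.438, 5.258)
t=3.000: state=(3.489, 3.533, 5.006)
t=3.200: state=(3.630, 3.715, 4.989)
t=3.400: state=(3.782, 3.839, 5.162)
t=3.600: state=(3.832, 3.825, 5.355)
t=3.800: state=(3.768, 3.720, 5.417)
t=4.000: state=(3.671, 3.629, 5.341)
t=4.200: state=(3.621, 3.614, 5.222)
t=4.400: state=(3.640, 3.663, 5.159)
t=4.600: state=(3.695, 3.723, 5.179)
t=4.785: state=(3.736, 3.749, 5.242)
largest grid value and its neighbours: z(1.080)=6.68236, z(1.085)=6.68269, z(1.090)=6.68192
parabola through these three points peaks at t≈1.084 with z≈6.68271

max z = 6.683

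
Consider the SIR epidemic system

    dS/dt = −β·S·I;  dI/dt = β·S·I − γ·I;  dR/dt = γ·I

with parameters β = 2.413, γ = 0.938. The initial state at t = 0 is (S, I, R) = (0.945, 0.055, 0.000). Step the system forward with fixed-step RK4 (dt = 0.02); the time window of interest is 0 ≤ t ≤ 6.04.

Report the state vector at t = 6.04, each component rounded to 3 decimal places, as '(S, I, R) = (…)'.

(S, I, R) = (0.103, 0.036, 0.861)

t=0.000: state=(0.945, 0.055, 0.000)
step 1 (dt=0.02): k1=(-0.125, 0.074, 0.052), k2=(-0.127, 0.075, 0.052), k3=(-0.127, 0.075, 0.052), k4=(-0.128, 0.075, 0.053); state += dt/6·(k1+2k2+2k3+k4)
t=0.020: state=(0.942, 0.056, 0.001)
t=0.040: state=(0.940, 0.058, 0.002)
t=0.060: state=(0.937, 0.060, 0.003)
continuing one RK4 step at a time; state shown every 10 steps (Δt=0.2):
t=0.200: state=(0.917, 0.071, 0.012)
t=0.400: state=(0.882, 0.091, 0.027)
t=0.600: state=(0.839, 0.115, 0.046)
t=0.800: state=(0.789, 0.141, 0.070)
t=1.000: state=(0.732, 0.169, 0.099)
t=1.200: state=(0.670, 0.196, 0.134)
t=1.400: state=(0.606, 0.221, 0.173)
t=1.600: state=(0.542, 0.242, 0.216)
t=1.800: state=(0.480, 0.257, 0.263)
t=2.000: state=(0.423, 0.265, 0.312)
t=2.200: state=(0.372, 0.266, 0.362)
t=2.400: state=(0.328, 0.261, 0.412)
t=2.600: state=(0.290, 0.251, 0.460)
t=2.800: state=(0.258, 0.237, 0.505)
t=3.000: state=(0.231, 0.221, 0.548)
t=3.200: state=(0.208, 0.204, 0.588)
t=3.400: state=(0.189, 0.186, 0.625)
t=3.600: state=(0.174, 0.168, 0.658)
t=3.800: state=(0.161, 0.151, 0.688)
t=4.000: state=(0.150, 0.135, 0.715)
t=4.200: state=(0.141, 0.120, 0.739)
t=4.400: state=(0.134, 0.106, 0.760)
t=4.600: state=(0.128, 0.094, 0.779)
t=4.800: state=(0.122, 0.083, 0.795)
t=5.000: state=(0.118, 0.073, 0.810)
t=5.200: state=(0.114, 0.064, 0.822)
t=5.400: state=(0.111, 0.056, 0.834)
t=5.600: state=(0.108, 0.049, 0.843)
t=5.800: state=(0.106, 0.042, 0.852)
t=6.000: state=(0.104, 0.037, 0.859)
t=6.040: state=(0.103, 0.036, 0.861)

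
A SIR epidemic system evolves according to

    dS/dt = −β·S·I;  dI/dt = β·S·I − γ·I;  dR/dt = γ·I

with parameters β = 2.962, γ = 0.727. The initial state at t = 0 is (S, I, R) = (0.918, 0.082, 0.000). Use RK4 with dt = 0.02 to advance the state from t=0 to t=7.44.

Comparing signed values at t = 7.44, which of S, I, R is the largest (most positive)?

t=0.000: state=(0.918, 0.082, 0.000)
step 1 (dt=0.02): k1=(-0.223, 0.163, 0.060), k2=(-0.227, 0.166, 0.061), k3=(-0.227, 0.166, 0.061), k4=(-0.231, 0.169, 0.062); state += dt/6·(k1+2k2+2k3+k4)
t=0.020: state=(0.913, 0.085, 0.001)
t=0.040: state=(0.909, 0.089, 0.002)
t=0.060: state=(0.904, 0.092, 0.004)
continuing one RK4 step at a time; state shown every 25 steps (Δt=0.5):
t=0.500: state=(0.752, 0.199, 0.049)
t=1.000: state=(0.499, 0.351, 0.150)
t=1.500: state=(0.276, 0.429, 0.295)
t=2.000: state=(0.148, 0.404, 0.449)
t=2.500: state=(0.085, 0.332, 0.583)
t=3.000: state=(0.055, 0.255, 0.689)
t=3.500: state=(0.040, 0.190, 0.770)
t=4.000: state=(0.031, 0.139, 0.829)
t=4.500: state=(0.026, 0.101, 0.873)
t=5.000: state=(0.023, 0.073, 0.904)
t=5.500: state=(0.021, 0.052, 0.927)
t=6.000: state=(0.020, 0.037, 0.943)
t=6.500: state=(0.019, 0.027, 0.954)
t=7.000: state=(0.018, 0.019, 0.963)
t=7.440: state=(0.018, 0.014, 0.968)
compare at T: S=0.018, I=0.014, R=0.968

largest component: R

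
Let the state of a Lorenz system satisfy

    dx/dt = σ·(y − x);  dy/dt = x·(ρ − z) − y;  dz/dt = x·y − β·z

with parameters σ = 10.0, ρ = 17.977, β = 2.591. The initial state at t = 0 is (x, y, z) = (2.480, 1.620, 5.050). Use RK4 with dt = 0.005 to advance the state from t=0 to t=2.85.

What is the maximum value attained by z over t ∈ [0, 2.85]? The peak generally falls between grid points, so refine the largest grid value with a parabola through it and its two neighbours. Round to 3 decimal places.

max z = 27.284

t=0.000: state=(2.480, 1.620, 5.050)
step 1 (dt=0.005): k1=(-8.600, 30.439, -9.067), k2=(-7.624, 30.141, -8.856), k3=(-7.656, 30.172, -8.855), k4=(-6.709, 29.901, -8.646); state += dt/6·(k1+2k2+2k3+k4)
t=0.005: state=(2.442, 1.771, 5.006)
t=0.010: state=(2.413, 1.919, 4.964)
t=0.015: state=(2.392, 2.066, 4.923)
continuing one RK4 step at a time; state shown every 20 steps (Δt=0.1):
t=0.100: state=(3.033, 4.689, 4.628)
t=0.200: state=(5.674, 9.337, 6.252)
t=0.300: state=(10.079, 14.642, 13.559)
t=0.400: state=(12.385, 11.164, 24.893)
t=0.500: state=(7.989, 1.984, 25.071)
t=0.600: state=(2.982, -0.559, 19.531)
t=0.700: state=(0.755, -0.449, 14.992)
t=0.800: state=(0.070, -0.270, 11.559)
t=0.900: state=(-0.143, -0.289, 8.922)
t=1.000: state=(-0.294, -0.473, 6.893)
t=1.100: state=(-0.544, -0.892, 5.344)
t=1.200: state=(-1.058, -1.787, 4.218)
t=1.300: state=(-2.146, -3.695, 3.636)
t=1.400: state=(-4.426, -7.593, 4.426)
t=1.500: state=(-8.630, -13.677, 9.693)
t=1.600: state=(-12.735, -14.287, 22.211)
t=1.700: state=(-9.977, -3.868, 26.899)
t=1.800: state=(-3.955, 0.858, 21.389)
t=1.900: state=(-0.777, 1.042, 16.317)
t=2.000: state=(0.315, 0.931, 12.583)
t=2.100: state=(0.790, 1.227, 9.765)
t=2.200: state=(1.334, 2.045, 7.687)
t=2.300: state=(2.346, 3.741, 6.396)
t=2.400: state=(4.324, 6.996, 6.504)
t=2.500: state=(7.791, 11.929, 10.176)
t=2.600: state=(11.474, 13.627, 19.659)
t=2.700: state=(10.381, 6.234, 25.551)
t=2.800: state=(5.448, 0.881, 21.909)
t=2.850: state=(3.490, 0.252, 19.353)
largest grid value and its neighbours: z(1.670)=27.24788, z(1.675)=27.28176, z(1.680)=27.27563
parabola through these three points peaks at t≈1.677 with z≈27.28416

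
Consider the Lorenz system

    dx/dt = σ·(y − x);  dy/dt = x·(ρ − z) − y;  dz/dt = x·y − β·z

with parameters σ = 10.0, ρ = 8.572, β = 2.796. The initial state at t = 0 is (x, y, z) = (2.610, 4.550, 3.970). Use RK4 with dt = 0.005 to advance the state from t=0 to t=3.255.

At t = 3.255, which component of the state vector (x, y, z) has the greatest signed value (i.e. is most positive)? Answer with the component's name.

largest component: z

t=0.000: state=(2.610, 4.550, 3.970)
step 1 (dt=0.005): k1=(19.400, 7.461, 0.775), k2=(19.102, 7.661, 1.040), k3=(19.114, 7.655, 1.036), k4=(18.827, 7.849, 1.299); state += dt/6·(k1+2k2+2k3+k4)
t=0.005: state=(2.706, 4.588, 3.975)
t=0.010: state=(2.798, 4.628, 3.983)
t=0.015: state=(2.889, 4.670, 3.993)
continuing one RK4 step at a time; state shown every 40 steps (Δt=0.2):
t=0.200: state=(5.439, 6.550, 6.037)
t=0.400: state=(6.314, 5.895, 9.645)
t=0.600: state=(4.534, 3.573, 9.320)
t=0.800: state=(3.347, 3.142, 7.174)
t=1.000: state=(3.545, 3.897, 5.901)
t=1.200: state=(4.544, 5.117, 6.223)
t=1.400: state=(5.412, 5.591, 7.849)
t=1.600: state=(5.108, 4.698, 8.722)
t=1.800: state=(4.276, 3.958, 7.993)
t=2.000: state=(4.009, 4.057, 7.033)
t=2.200: state=(4.364, 4.630, 6.802)
t=2.400: state=(4.872, 5.059, 7.390)
t=2.600: state=(4.966, 4.870, 8.037)
t=2.800: state=(4.620, 4.422, 7.985)
t=3.000: state=(4.344, 4.288, 7.503)
t=3.200: state=(4.400, 4.499, 7.210)
t=3.255: state=(4.461, 4.582, 7.208)
compare at T: x=4.461, y=4.582, z=7.208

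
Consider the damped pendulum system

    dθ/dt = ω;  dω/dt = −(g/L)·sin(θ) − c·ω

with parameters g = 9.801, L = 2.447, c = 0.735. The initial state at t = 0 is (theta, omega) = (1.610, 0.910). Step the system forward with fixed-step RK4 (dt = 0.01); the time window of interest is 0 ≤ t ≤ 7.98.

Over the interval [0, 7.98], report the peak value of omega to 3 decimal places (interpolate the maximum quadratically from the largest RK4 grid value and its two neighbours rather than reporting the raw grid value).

t=0.000: state=(1.610, 0.910)
step 1 (dt=0.01): k1=(0.910, -4.671), k2=(0.887, -4.653), k3=(0.887, -4.653), k4=(0.863, -4.635); state += dt/6·(k1+2k2+2k3+k4)
t=0.010: state=(1.619, 0.863)
t=0.020: state=(1.627, 0.817)
t=0.030: state=(1.635, 0.771)
continuing one RK4 step at a time; state shown every 50 steps (Δt=0.5):
t=0.500: state=(1.549, -1.038)
t=1.000: state=(0.693, -2.196)
t=1.500: state=(-0.359, -1.700)
t=2.000: state=(-0.826, -0.142)
t=2.500: state=(-0.571, 1.027)
t=3.000: state=(0.020, 1.138)
t=3.500: state=(0.414, 0.356)
t=4.000: state=(0.375, -0.447)
t=4.500: state=(0.066, -0.674)
t=5.000: state=(-0.199, -0.317)
t=5.500: state=(-0.230, 0.172)
t=6.000: state=(-0.076, 0.380)
t=6.500: state=(0.089, 0.233)
t=7.000: state=(0.135, -0.048)
t=7.500: state=(0.063, -0.206)
t=7.980: state=(-0.032, -0.162)
largest grid value and its neighbours: omega(2.780)=1.23577, omega(2.790)=1.23616, omega(2.800)=1.23606
parabola through these three points peaks at t≈2.793 with omega≈1.23618

max omega = 1.236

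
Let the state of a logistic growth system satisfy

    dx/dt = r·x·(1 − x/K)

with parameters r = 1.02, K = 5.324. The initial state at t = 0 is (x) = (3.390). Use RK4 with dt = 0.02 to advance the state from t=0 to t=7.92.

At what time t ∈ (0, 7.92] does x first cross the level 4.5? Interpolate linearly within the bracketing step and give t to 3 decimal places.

t=0.000: state=(3.390)
step 1 (dt=0.02): k1=(1.256), k2=(1.253), k3=(1.253), k4=(1.249); state += dt/6·(k1+2k2+2k3+k4)
t=0.020: state=(3.415)
t=0.040: state=(3.440)
t=0.060: state=(3.465)
continuing one RK4 step at a time; state shown every 25 steps (Δt=0.5):
t=0.500: state=(3.965)
t=1.000: state=(4.416)
t=1.100: state=(4.490)
next step: t=1.120: state=(4.504) — x has crossed 4.5
linear interpolation between t=1.100 (4.48991) and t=1.120 (4.50415) → t≈1.114

t = 1.114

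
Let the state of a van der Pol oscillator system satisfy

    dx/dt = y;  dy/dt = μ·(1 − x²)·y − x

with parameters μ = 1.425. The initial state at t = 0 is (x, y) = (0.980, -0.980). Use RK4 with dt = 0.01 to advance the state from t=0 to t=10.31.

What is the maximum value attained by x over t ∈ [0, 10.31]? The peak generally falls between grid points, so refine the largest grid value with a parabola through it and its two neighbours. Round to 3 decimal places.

t=0.000: state=(0.980, -0.980)
step 1 (dt=0.01): k1=(-0.980, -1.035), k2=(-0.985, -1.044), k3=(-0.985, -1.044), k4=(-0.990, -1.053); state += dt/6·(k1+2k2+2k3+k4)
t=0.010: state=(0.970, -0.990)
t=0.020: state=(0.960, -1.001)
t=0.030: state=(0.950, -1.012)
continuing one RK4 step at a time; state shown every 50 steps (Δt=0.5):
t=0.500: state=(0.309, -1.843)
t=1.000: state=(-0.981, -3.080)
t=1.500: state=(-1.958, -0.562)
t=2.000: state=(-1.938, 0.349)
t=2.500: state=(-1.715, 0.522)
t=3.000: state=(-1.416, 0.687)
t=3.500: state=(-1.001, 1.018)
t=4.000: state=(-0.312, 1.884)
t=4.500: state=(1.003, 3.120)
t=5.000: state=(1.973, 0.529)
t=5.500: state=(1.945, -0.353)
t=6.000: state=(1.721, -0.520)
t=6.500: state=(1.424, -0.682)
t=7.000: state=(1.013, -1.006)
t=7.500: state=(0.334, -1.852)
t=8.000: state=(-0.966, -3.130)
t=8.500: state=(-1.967, -0.579)
t=9.000: state=(-1.949, 0.347)
t=9.500: state=(-1.727, 0.517)
t=10.000: state=(-1.432, 0.677)
t=10.310: state=(-1.199, 0.842)
largest grid value and its neighbours: x(5.170)=2.01423, x(5.180)=2.01428, x(5.190)=2.01412
parabola through these three points peaks at t≈5.177 with x≈2.01428

max x = 2.014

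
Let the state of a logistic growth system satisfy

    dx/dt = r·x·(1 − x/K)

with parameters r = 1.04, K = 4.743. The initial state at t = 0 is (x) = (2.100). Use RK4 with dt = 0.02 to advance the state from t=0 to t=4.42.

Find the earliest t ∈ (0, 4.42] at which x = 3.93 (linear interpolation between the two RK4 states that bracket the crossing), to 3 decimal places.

t = 1.736

t=0.000: state=(2.100)
step 1 (dt=0.02): k1=(1.217), k2=(1.218), k3=(1.218), k4=(1.220); state += dt/6·(k1+2k2+2k3+k4)
t=0.020: state=(2.124)
t=0.040: state=(2.149)
t=0.060: state=(2.173)
continuing one RK4 step at a time; state shown every 10 steps (Δt=0.2):
t=0.200: state=(2.345)
t=0.400: state=(2.591)
t=0.600: state=(2.833)
t=0.800: state=(3.065)
t=1.000: state=(3.283)
t=1.200: state=(3.484)
t=1.400: state=(3.667)
t=1.600: state=(3.830)
t=1.720: state=(3.919)
next step: t=1.740: state=(3.933) — x has crossed 3.93
linear interpolation between t=1.720 (3.91859) and t=1.740 (3.93266) → t≈1.736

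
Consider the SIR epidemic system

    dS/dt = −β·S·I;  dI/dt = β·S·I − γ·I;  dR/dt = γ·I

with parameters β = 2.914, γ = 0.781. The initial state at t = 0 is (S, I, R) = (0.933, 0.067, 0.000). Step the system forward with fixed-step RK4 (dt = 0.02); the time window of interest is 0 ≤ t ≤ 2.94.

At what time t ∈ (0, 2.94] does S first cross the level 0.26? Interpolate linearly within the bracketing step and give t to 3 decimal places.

t=0.000: state=(0.933, 0.067, 0.000)
step 1 (dt=0.02): k1=(-0.182, 0.130, 0.052), k2=(-0.185, 0.132, 0.053), k3=(-0.185, 0.132, 0.053), k4=(-0.189, 0.134, 0.054); state += dt/6·(k1+2k2+2k3+k4)
t=0.020: state=(0.929, 0.070, 0.001)
t=0.040: state=(0.925, 0.072, 0.002)
t=0.060: state=(0.921, 0.075, 0.003)
continuing one RK4 step at a time; state shown every 5 steps (Δt=0.1):
t=0.100: state=(0.913, 0.081, 0.006)
t=0.200: state=(0.890, 0.098, 0.013)
t=0.300: state=(0.862, 0.116, 0.021)
t=0.400: state=(0.831, 0.138, 0.031)
t=0.500: state=(0.796, 0.162, 0.043)
t=0.600: state=(0.756, 0.187, 0.056)
t=0.700: state=(0.713, 0.215, 0.072)
t=0.800: state=(0.667, 0.243, 0.090)
t=0.900: state=(0.619, 0.271, 0.110)
t=1.000: state=(0.570, 0.298, 0.132)
t=1.100: state=(0.520, 0.323, 0.156)
t=1.200: state=(0.472, 0.345, 0.183)
t=1.300: state=(0.426, 0.364, 0.210)
t=1.400: state=(0.382, 0.379, 0.239)
t=1.500: state=(0.342, 0.389, 0.269)
t=1.600: state=(0.305, 0.395, 0.300)
t=1.700: state=(0.271, 0.398, 0.331)
t=1.720: state=(0.265, 0.398, 0.337)
next step: t=1.740: state=(0.259, 0.398, 0.343) — S has crossed 0.26
linear interpolation between t=1.720 (0.26517) and t=1.740 (0.25910) → t≈1.737

t = 1.737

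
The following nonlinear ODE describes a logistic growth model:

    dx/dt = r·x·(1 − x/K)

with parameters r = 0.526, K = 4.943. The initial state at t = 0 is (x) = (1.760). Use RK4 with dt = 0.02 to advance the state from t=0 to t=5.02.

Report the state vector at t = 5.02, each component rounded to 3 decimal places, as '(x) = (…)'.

t=0.000: state=(1.760)
step 1 (dt=0.02): k1=(0.596), k2=(0.597), k3=(0.597), k4=(0.598); state += dt/6·(k1+2k2+2k3+k4)
t=0.020: state=(1.772)
t=0.040: state=(1.784)
t=0.060: state=(1.796)
continuing one RK4 step at a time; state shown every 10 steps (Δt=0.2):
t=0.200: state=(1.881)
t=0.400: state=(2.005)
t=0.600: state=(2.131)
t=0.800: state=(2.260)
t=1.000: state=(2.389)
t=1.200: state=(2.519)
t=1.400: state=(2.649)
t=1.600: state=(2.778)
t=1.800: state=(2.905)
t=2.000: state=(3.030)
t=2.200: state=(3.151)
t=2.400: state=(3.270)
t=2.600: state=(3.384)
t=2.800: state=(3.494)
t=3.000: state=(3.599)
t=3.200: state=(3.700)
t=3.400: state=(3.795)
t=3.600: state=(3.885)
t=3.800: state=(3.970)
t=4.000: state=(4.050)
t=4.200: state=(4.124)
t=4.400: state=(4.194)
t=4.600: state=(4.258)
t=4.800: state=(4.318)
t=5.000: state=(4.373)
t=5.020: state=(4.378)

(x) = (4.378)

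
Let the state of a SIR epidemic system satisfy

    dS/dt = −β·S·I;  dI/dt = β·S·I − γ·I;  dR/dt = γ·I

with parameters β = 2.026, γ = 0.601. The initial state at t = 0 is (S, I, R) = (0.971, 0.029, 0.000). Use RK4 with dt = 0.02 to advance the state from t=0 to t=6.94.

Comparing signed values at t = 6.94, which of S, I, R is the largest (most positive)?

largest component: R

t=0.000: state=(0.971, 0.029, 0.000)
step 1 (dt=0.02): k1=(-0.057, 0.040, 0.017), k2=(-0.058, 0.040, 0.018), k3=(-0.058, 0.040, 0.018), k4=(-0.059, 0.041, 0.018); state += dt/6·(k1+2k2+2k3+k4)
t=0.020: state=(0.970, 0.030, 0.000)
t=0.040: state=(0.969, 0.031, 0.001)
t=0.060: state=(0.967, 0.031, 0.001)
continuing one RK4 step at a time; state shown every 25 steps (Δt=0.5):
t=0.500: state=(0.931, 0.056, 0.012)
t=1.000: state=(0.860, 0.104, 0.036)
t=1.500: state=(0.749, 0.174, 0.077)
t=2.000: state=(0.602, 0.256, 0.142)
t=2.500: state=(0.448, 0.323, 0.230)
t=3.000: state=(0.317, 0.351, 0.332)
t=3.500: state=(0.223, 0.341, 0.437)
t=4.000: state=(0.160, 0.306, 0.534)
t=4.500: state=(0.120, 0.260, 0.619)
t=5.000: state=(0.095, 0.215, 0.690)
t=5.500: state=(0.078, 0.173, 0.749)
t=6.000: state=(0.066, 0.138, 0.795)
t=6.500: state=(0.059, 0.109, 0.832)
t=6.940: state=(0.054, 0.088, 0.858)
compare at T: S=0.054, I=0.088, R=0.858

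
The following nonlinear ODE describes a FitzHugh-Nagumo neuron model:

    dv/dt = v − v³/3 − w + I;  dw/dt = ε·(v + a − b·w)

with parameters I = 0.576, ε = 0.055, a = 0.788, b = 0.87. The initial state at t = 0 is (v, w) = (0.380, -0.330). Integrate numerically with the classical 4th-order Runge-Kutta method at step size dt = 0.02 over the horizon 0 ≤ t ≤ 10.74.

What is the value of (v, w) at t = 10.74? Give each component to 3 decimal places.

t=0.000: state=(0.380, -0.330)
step 1 (dt=0.02): k1=(1.268, 0.080), k2=(1.278, 0.081), k3=(1.278, 0.081), k4=(1.288, 0.081); state += dt/6·(k1+2k2+2k3+k4)
t=0.020: state=(0.406, -0.328)
t=0.040: state=(0.432, -0.327)
t=0.060: state=(0.458, -0.325)
continuing one RK4 step at a time; state shown every 25 steps (Δt=0.5):
t=0.500: state=(1.106, -0.281)
t=1.000: state=(1.717, -0.214)
t=1.500: state=(1.948, -0.137)
t=2.000: state=(1.987, -0.058)
t=2.500: state=(1.976, 0.018)
t=3.000: state=(1.954, 0.093)
t=3.500: state=(1.929, 0.165)
t=4.000: state=(1.903, 0.234)
t=4.500: state=(1.877, 0.302)
t=5.000: state=(1.851, 0.366)
t=5.500: state=(1.824, 0.429)
t=6.000: state=(1.798, 0.490)
t=6.500: state=(1.771, 0.548)
t=7.000: state=(1.745, 0.604)
t=7.500: state=(1.718, 0.658)
t=8.000: state=(1.691, 0.711)
t=8.500: state=(1.663, 0.761)
t=9.000: state=(1.636, 0.809)
t=9.500: state=(1.607, 0.855)
t=10.000: state=(1.579, 0.900)
t=10.500: state=(1.550, 0.942)
t=10.740: state=(1.536, 0.962)

(v, w) = (1.536, 0.962)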